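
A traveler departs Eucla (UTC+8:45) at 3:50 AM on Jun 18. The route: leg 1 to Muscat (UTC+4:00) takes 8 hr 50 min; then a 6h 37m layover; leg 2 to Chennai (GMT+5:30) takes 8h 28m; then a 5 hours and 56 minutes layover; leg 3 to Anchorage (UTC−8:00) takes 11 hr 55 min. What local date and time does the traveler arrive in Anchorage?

4:51 AM on June 19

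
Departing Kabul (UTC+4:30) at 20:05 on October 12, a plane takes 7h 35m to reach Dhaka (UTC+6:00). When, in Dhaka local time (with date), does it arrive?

05:10 on Oct 13

Convert departure to UTC: 20:05 − 4:30 = 15:35 UTC on Oct 12.
Add 7 hours 35 minutes travel time → 23:10 UTC.
Dhaka is UTC+6:00, so local arrival = 23:10 + 6:00 = 05:10 on Oct 13.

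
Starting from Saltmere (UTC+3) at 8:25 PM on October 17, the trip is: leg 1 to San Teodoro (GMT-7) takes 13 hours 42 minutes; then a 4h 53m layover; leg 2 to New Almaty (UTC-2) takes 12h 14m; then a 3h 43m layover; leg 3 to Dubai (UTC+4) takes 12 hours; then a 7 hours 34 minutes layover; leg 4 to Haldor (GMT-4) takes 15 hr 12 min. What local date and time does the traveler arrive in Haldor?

10:43 AM on October 20

Convert departure to UTC: 8:25 PM − 3:00 = 5:25 PM UTC on Oct 17.
Add 13 hours 42 minutes leg 1 → 7:07 AM UTC (Oct 18).
Add 4 hours and 53 minutes layover in San Teodoro → 12:00 PM UTC.
Add 12 hours 14 minutes leg 2 → 12:14 AM UTC (Oct 19).
Add 3 hours 43 minutes layover in New Almaty → 3:57 AM UTC.
Add 12 hours leg 3 → 3:57 PM UTC.
Add 7 hours and 34 minutes layover in Dubai → 11:31 PM UTC.
Add 15 hours 12 minutes leg 4 → 2:43 PM UTC (Oct 20).
Haldor is UTC−4:00, so local arrival = 2:43 PM − 4:00 = 10:43 AM on Oct 20.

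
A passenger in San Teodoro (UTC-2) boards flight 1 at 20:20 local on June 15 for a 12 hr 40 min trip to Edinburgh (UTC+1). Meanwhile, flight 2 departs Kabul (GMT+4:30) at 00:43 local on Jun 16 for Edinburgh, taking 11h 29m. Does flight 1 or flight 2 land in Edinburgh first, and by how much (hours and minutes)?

Flight 1 in UTC: 20:20 + 2:00 = 22:20 on Jun 15.
+12 hours and 40 minutes → arrive 11:00 UTC on Jun 16.
Flight 2 in UTC: 00:43 − 4:30 = 20:13 on Jun 15.
+11 hours 29 minutes → arrive 07:42 UTC on Jun 16.
Flight 2 lands earlier by 3 hours 18 minutes.

the second, by 3 hours 18 minutes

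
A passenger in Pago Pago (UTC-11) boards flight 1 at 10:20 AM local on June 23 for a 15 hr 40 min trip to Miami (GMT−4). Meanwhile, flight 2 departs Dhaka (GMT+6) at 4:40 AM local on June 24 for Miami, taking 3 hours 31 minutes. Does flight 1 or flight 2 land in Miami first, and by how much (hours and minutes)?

Flight 1 in UTC: 10:20 AM + 11:00 = 9:20 PM on Jun 23.
+15 hours 40 minutes → arrive 1:00 PM UTC on Jun 24.
Flight 2 in UTC: 4:40 AM − 6:00 = 10:40 PM on Jun 23.
+3 hours 31 minutes → arrive 2:11 AM UTC on Jun 24.
Flight 2 lands earlier by 10 hours 49 minutes.

the second, by 10 hours 49 minutes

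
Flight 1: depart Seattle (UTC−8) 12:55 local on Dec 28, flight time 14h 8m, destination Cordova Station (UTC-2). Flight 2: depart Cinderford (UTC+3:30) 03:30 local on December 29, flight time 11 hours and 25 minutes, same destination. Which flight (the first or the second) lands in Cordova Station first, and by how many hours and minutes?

the first, by 22 minutes

Flight 1 in UTC: 12:55 + 8:00 = 20:55 on Dec 28.
+14 hours and 8 minutes → arrive 11:03 UTC on Dec 29.
Flight 2 in UTC: 03:30 − 3:30 = 00:00 on Dec 29.
+11 hours 25 minutes → arrive 11:25 UTC on Dec 29.
Flight 1 lands earlier by 22 minutes.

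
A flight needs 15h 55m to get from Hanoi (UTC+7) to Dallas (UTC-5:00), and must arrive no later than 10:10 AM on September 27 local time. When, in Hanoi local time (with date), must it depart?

6:15 AM on September 27

Target arrival in UTC: 10:10 AM + 5:00 = 3:10 PM on Sep 27.
Subtract 15 hours and 55 minutes → departure 11:15 PM UTC on Sep 26.
Hanoi is UTC+7:00: 11:15 PM + 7:00 = 6:15 AM on Sep 27.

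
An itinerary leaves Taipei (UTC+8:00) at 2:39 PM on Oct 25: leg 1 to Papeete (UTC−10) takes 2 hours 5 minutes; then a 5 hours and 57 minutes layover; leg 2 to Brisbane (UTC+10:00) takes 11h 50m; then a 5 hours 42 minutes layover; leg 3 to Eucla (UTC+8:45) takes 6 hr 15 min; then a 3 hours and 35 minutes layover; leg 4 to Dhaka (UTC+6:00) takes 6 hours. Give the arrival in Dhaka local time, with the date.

Convert departure to UTC: 2:39 PM − 8:00 = 6:39 AM UTC on Oct 25.
Add 2 hours and 5 minutes leg 1 → 8:44 AM UTC.
Add 5 hours 57 minutes layover in Papeete → 2:41 PM UTC.
Add 11 hours 50 minutes leg 2 → 2:31 AM UTC (Oct 26).
Add 5 hours and 42 minutes layover in Brisbane → 8:13 AM UTC.
Add 6 hours and 15 minutes leg 3 → 2:28 PM UTC.
Add 3 hours 35 minutes layover in Eucla → 6:03 PM UTC.
Add 6 hours leg 4 → 12:03 AM UTC (Oct 27).
Dhaka is UTC+6:00, so local arrival = 12:03 AM + 6:00 = 6:03 AM on Oct 27.

6:03 AM on Oct 27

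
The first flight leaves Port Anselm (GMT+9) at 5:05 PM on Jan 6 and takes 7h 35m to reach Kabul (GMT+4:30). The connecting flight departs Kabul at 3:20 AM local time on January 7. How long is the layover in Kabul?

7 hours 10 minutes

Convert departure to UTC: 5:05 PM − 9:00 = 8:05 AM UTC on Jan 6.
Add 7 hours 35 minutes flight time → 3:40 PM UTC.
Kabul is UTC+4:30, so local arrival = 3:40 PM + 4:30 = 8:10 PM on Jan 6.
Layover = 3:20 AM − 8:10 PM (+1 day) = 7 hours 10 minutes.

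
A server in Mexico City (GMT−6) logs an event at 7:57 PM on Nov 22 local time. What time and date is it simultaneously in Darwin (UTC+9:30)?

11:27 AM on November 23

In UTC: 7:57 PM + 6:00 = 1:57 AM on Nov 23.
Darwin is UTC+9:30: 1:57 AM + 9:30 = 11:27 AM on Nov 23.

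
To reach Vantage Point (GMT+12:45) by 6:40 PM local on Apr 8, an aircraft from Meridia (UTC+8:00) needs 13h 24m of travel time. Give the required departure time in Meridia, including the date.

12:31 AM on April 8

Target arrival in UTC: 6:40 PM − 12:45 = 5:55 AM on Apr 8.
Subtract 13 hours 24 minutes → departure 4:31 PM UTC on Apr 7.
Meridia is UTC+8:00: 4:31 PM + 8:00 = 12:31 AM on Apr 8.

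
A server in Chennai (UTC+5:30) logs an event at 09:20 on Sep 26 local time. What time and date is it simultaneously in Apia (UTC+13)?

Apia is 7:30 ahead of Chennai.
Shift by the zone difference: 09:20 + 7:30 = 16:50 on Sep 26 in Apia.

16:50 on Sep 26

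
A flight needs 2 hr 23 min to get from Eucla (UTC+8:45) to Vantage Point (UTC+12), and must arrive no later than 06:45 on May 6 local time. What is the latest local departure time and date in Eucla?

Target arrival in UTC: 06:45 − 12:00 = 18:45 on May 5.
Subtract 2 hours 23 minutes → departure 16:22 UTC on May 5.
Eucla is UTC+8:45: 16:22 + 8:45 = 01:07 on May 6.

01:07 on May 6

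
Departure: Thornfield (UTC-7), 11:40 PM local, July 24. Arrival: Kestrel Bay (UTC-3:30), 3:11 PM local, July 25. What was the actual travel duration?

Departure in UTC: 11:40 PM + 7:00 = 6:40 AM on Jul 25.
Arrival in UTC: 3:11 PM + 3:30 = 6:41 PM on Jul 25.
Elapsed = 6:41 PM − 6:40 AM = 12 hours 1 minute.

12 hours 1 minute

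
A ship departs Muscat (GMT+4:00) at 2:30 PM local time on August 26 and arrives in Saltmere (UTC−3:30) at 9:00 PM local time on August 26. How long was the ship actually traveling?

Departure in UTC: 2:30 PM − 4:00 = 10:30 AM on Aug 26.
Arrival in UTC: 9:00 PM + 3:30 = 12:30 AM on Aug 27.
Elapsed = 12:30 AM − 10:30 AM (+1 day) = 14 hours.

14 hours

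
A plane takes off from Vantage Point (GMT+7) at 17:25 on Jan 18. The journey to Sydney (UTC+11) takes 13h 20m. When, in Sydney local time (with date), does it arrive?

10:45 on Jan 19

Sydney is 4:00 ahead of Vantage Point.
After 13 hours 20 minutes it is 06:45 (Jan 19) in Vantage Point.
Shift by the zone difference: 06:45 + 4:00 = 10:45 on Jan 19 in Sydney.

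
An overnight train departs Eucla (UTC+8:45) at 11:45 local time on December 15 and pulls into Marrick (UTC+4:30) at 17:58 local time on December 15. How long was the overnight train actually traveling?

Departure in UTC: 11:45 − 8:45 = 03:00 on Dec 15.
Arrival in UTC: 17:58 − 4:30 = 13:28 on Dec 15.
Elapsed = 13:28 − 03:00 = 10 hours 28 minutes.

10 hours 28 minutes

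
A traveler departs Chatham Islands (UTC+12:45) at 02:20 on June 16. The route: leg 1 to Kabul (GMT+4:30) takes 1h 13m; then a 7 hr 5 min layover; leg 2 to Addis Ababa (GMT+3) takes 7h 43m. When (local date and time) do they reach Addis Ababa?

08:36 on June 16

Convert departure to UTC: 02:20 − 12:45 = 13:35 UTC on Jun 15.
Add 1 hour and 13 minutes leg 1 → 14:48 UTC.
Add 7 hours 5 minutes layover in Kabul → 21:53 UTC.
Add 7 hours 43 minutes leg 2 → 05:36 UTC (Jun 16).
Addis Ababa is UTC+3:00, so local arrival = 05:36 + 3:00 = 08:36 on Jun 16.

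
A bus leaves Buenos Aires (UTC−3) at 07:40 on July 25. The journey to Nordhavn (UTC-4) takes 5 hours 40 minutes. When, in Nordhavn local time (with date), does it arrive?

Nordhavn is 1:00 behind Buenos Aires.
After 5 hours 40 minutes it is 13:20 in Buenos Aires.
Shift by the zone difference: 13:20 − 1:00 = 12:20 on Jul 25 in Nordhavn.

12:20 on Jul 25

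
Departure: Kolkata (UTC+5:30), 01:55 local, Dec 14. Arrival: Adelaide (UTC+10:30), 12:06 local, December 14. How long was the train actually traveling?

5 hours 11 minutes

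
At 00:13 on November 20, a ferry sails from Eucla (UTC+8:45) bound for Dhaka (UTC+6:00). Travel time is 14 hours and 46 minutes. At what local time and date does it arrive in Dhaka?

Convert departure to UTC: 00:13 − 8:45 = 15:28 UTC on Nov 19.
Add 14 hours and 46 minutes travel time → 06:14 UTC (Nov 20).
Dhaka is UTC+6:00, so local arrival = 06:14 + 6:00 = 12:14 on Nov 20.

12:14 on Nov 20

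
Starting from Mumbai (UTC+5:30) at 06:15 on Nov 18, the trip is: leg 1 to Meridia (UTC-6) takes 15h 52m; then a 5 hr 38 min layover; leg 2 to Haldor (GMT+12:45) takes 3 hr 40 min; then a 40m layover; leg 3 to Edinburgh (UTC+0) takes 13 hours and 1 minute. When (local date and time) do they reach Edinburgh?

Convert departure to UTC: 06:15 − 5:30 = 00:45 UTC on Nov 18.
Add 15 hours and 52 minutes leg 1 → 16:37 UTC.
Add 5 hours and 38 minutes layover in Meridia → 22:15 UTC.
Add 3 hours 40 minutes leg 2 → 01:55 UTC (Nov 19).
Add 40 minutes layover in Haldor → 02:35 UTC.
Add 13 hours 1 minute leg 3 → 15:36 UTC.
Edinburgh is UTC+0, so local arrival is the same: 15:36 on Nov 19.

15:36 on November 19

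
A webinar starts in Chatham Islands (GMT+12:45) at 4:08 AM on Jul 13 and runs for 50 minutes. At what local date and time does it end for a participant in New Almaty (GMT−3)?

1:13 PM on July 12

Convert start to UTC: 4:08 AM − 12:45 = 3:23 PM UTC on Jul 12.
Add 50 minutes duration → 4:13 PM UTC.
New Almaty is UTC−3:00, so local end time = 4:13 PM − 3:00 = 1:13 PM on Jul 12.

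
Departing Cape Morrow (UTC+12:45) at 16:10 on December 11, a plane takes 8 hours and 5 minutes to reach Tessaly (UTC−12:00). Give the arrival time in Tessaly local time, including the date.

23:30 on Dec 10

Convert departure to UTC: 16:10 − 12:45 = 03:25 UTC on Dec 11.
Add 8 hours 5 minutes travel time → 11:30 UTC.
Tessaly is UTC−12:00, so local arrival = 11:30 − 12:00 = 23:30 on Dec 10.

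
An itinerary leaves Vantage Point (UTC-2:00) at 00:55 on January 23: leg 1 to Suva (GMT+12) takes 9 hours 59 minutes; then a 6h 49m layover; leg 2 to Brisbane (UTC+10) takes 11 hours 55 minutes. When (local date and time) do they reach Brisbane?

Convert departure to UTC: 00:55 + 2:00 = 02:55 UTC on Jan 23.
Add 9 hours and 59 minutes leg 1 → 12:54 UTC.
Add 6 hours 49 minutes layover in Suva → 19:43 UTC.
Add 11 hours and 55 minutes leg 2 → 07:38 UTC (Jan 24).
Brisbane is UTC+10:00, so local arrival = 07:38 + 10:00 = 17:38 on Jan 24.

17:38 on January 24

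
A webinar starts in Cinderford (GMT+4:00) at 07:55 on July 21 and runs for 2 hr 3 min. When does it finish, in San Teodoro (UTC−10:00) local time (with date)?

San Teodoro is 14:00 behind Cinderford.
After 2 hours and 3 minutes it is 09:58 in Cinderford.
Shift by the zone difference: 09:58 − 14:00 = 19:58 on Jul 20 in San Teodoro.

19:58 on Jul 20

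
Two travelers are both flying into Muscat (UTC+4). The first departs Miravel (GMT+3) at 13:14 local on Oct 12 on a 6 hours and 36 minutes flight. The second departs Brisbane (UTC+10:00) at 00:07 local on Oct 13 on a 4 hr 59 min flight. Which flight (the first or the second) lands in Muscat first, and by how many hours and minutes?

the first, by 2 hours 16 minutes

Flight 1 in UTC: 13:14 − 3:00 = 10:14 on Oct 12.
+6 hours 36 minutes → arrive 16:50 UTC on Oct 12.
Flight 2 in UTC: 00:07 − 10:00 = 14:07 on Oct 12.
+4 hours and 59 minutes → arrive 19:06 UTC on Oct 12.
Flight 1 lands earlier by 2 hours 16 minutes.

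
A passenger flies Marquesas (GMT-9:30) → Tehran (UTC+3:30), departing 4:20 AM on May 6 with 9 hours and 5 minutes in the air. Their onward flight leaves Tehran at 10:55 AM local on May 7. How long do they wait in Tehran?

Convert departure to UTC: 4:20 AM + 9:30 = 1:50 PM UTC on May 6.
Add 9 hours and 5 minutes flight time → 10:55 PM UTC.
Tehran is UTC+3:30, so local arrival = 10:55 PM + 3:30 = 2:25 AM on May 7.
Layover = 10:55 AM − 2:25 AM = 8 hours 30 minutes.

8 hours 30 minutes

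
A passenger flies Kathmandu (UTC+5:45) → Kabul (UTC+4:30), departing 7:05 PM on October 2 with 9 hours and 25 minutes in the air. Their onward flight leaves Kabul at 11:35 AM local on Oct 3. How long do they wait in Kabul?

8 hours 20 minutes

Convert departure to UTC: 7:05 PM − 5:45 = 1:20 PM UTC on Oct 2.
Add 9 hours and 25 minutes flight time → 10:45 PM UTC.
Kabul is UTC+4:30, so local arrival = 10:45 PM + 4:30 = 3:15 AM on Oct 3.
Layover = 11:35 AM − 3:15 AM = 8 hours 20 minutes.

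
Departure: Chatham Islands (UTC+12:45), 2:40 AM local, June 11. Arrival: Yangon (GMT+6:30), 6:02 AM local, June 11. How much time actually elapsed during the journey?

9 hours 37 minutes

Departure in UTC: 2:40 AM − 12:45 = 1:55 PM on Jun 10.
Arrival in UTC: 6:02 AM − 6:30 = 11:32 PM on Jun 10.
Elapsed = 11:32 PM − 1:55 PM = 9 hours 37 minutes.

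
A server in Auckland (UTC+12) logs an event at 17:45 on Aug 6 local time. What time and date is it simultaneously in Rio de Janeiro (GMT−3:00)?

02:45 on Aug 6

In UTC: 17:45 − 12:00 = 05:45 on Aug 6.
Rio de Janeiro is UTC−3:00: 05:45 − 3:00 = 02:45 on Aug 6.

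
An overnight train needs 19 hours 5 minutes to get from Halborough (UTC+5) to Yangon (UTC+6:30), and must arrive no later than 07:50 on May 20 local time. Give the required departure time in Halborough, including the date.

11:15 on May 19

Target arrival in UTC: 07:50 − 6:30 = 01:20 on May 20.
Subtract 19 hours and 5 minutes → departure 06:15 UTC on May 19.
Halborough is UTC+5:00: 06:15 + 5:00 = 11:15 on May 19.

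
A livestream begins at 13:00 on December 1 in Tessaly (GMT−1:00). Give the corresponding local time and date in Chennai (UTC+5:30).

19:30 on December 1

In UTC: 13:00 + 1:00 = 14:00 on Dec 1.
Chennai is UTC+5:30: 14:00 + 5:30 = 19:30 on Dec 1.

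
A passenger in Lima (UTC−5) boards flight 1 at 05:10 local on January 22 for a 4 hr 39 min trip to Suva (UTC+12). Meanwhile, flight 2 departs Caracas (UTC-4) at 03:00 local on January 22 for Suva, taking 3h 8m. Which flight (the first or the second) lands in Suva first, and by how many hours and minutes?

Flight 1 in UTC: 05:10 + 5:00 = 10:10 on Jan 22.
+4 hours and 39 minutes → arrive 14:49 UTC on Jan 22.
Flight 2 in UTC: 03:00 + 4:00 = 07:00 on Jan 22.
+3 hours and 8 minutes → arrive 10:08 UTC on Jan 22.
Flight 2 lands earlier by 4 hours 41 minutes.

the second, by 4 hours 41 minutes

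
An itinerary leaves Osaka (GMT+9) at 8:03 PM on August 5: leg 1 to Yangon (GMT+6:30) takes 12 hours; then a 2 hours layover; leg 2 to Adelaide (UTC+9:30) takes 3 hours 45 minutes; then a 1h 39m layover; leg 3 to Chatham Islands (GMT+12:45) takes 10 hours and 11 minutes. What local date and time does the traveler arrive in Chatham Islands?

5:23 AM on August 7

Convert departure to UTC: 8:03 PM − 9:00 = 11:03 AM UTC on Aug 5.
Add 12 hours leg 1 → 11:03 PM UTC.
Add 2 hours layover in Yangon → 1:03 AM UTC (Aug 6).
Add 3 hours and 45 minutes leg 2 → 4:48 AM UTC.
Add 1 hour and 39 minutes layover in Adelaide → 6:27 AM UTC.
Add 10 hours 11 minutes leg 3 → 4:38 PM UTC.
Chatham Islands is UTC+12:45, so local arrival = 4:38 PM + 12:45 = 5:23 AM on Aug 7.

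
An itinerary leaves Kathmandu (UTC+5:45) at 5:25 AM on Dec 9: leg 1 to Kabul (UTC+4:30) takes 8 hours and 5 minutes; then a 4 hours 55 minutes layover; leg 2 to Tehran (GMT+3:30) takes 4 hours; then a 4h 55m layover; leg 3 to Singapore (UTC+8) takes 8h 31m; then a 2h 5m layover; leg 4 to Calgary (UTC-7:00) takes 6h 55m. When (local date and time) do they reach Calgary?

8:06 AM on December 10

Convert departure to UTC: 5:25 AM − 5:45 = 11:40 PM UTC on Dec 8.
Add 8 hours 5 minutes leg 1 → 7:45 AM UTC (Dec 9).
Add 4 hours and 55 minutes layover in Kabul → 12:40 PM UTC.
Add 4 hours leg 2 → 4:40 PM UTC.
Add 4 hours 55 minutes layover in Tehran → 9:35 PM UTC.
Add 8 hours 31 minutes leg 3 → 6:06 AM UTC (Dec 10).
Add 2 hours 5 minutes layover in Singapore → 8:11 AM UTC.
Add 6 hours 55 minutes leg 4 → 3:06 PM UTC.
Calgary is UTC−7:00, so local arrival = 3:06 PM − 7:00 = 8:06 AM on Dec 10.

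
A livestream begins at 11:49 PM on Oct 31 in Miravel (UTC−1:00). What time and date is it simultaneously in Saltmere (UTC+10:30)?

11:19 AM on November 1

In UTC: 11:49 PM + 1:00 = 12:49 AM on Nov 1.
Saltmere is UTC+10:30: 12:49 AM + 10:30 = 11:19 AM on Nov 1.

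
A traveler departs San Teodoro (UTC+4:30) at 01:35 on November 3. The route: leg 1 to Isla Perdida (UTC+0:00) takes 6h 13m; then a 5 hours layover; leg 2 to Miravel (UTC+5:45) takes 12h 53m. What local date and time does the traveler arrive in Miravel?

Convert departure to UTC: 01:35 − 4:30 = 21:05 UTC on Nov 2.
Add 6 hours and 13 minutes leg 1 → 03:18 UTC (Nov 3).
Add 5 hours layover in Isla Perdida → 08:18 UTC.
Add 12 hours 53 minutes leg 2 → 21:11 UTC.
Miravel is UTC+5:45, so local arrival = 21:11 + 5:45 = 02:56 on Nov 4.

02:56 on November 4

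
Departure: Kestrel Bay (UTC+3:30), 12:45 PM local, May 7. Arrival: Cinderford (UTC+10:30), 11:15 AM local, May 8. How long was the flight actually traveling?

15 hours 30 minutes

Departure in UTC: 12:45 PM − 3:30 = 9:15 AM on May 7.
Arrival in UTC: 11:15 AM − 10:30 = 12:45 AM on May 8.
Elapsed = 12:45 AM − 9:15 AM (+1 day) = 15 hours 30 minutes.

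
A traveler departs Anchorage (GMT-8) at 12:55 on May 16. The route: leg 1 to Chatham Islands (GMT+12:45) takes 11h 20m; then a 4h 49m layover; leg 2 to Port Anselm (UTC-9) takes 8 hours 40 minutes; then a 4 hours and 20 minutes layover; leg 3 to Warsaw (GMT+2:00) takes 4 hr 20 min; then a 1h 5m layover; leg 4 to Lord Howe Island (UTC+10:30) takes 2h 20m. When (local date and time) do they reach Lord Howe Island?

20:19 on May 18

Convert departure to UTC: 12:55 + 8:00 = 20:55 UTC on May 16.
Add 11 hours and 20 minutes leg 1 → 08:15 UTC (May 17).
Add 4 hours and 49 minutes layover in Chatham Islands → 13:04 UTC.
Add 8 hours and 40 minutes leg 2 → 21:44 UTC.
Add 4 hours and 20 minutes layover in Port Anselm → 02:04 UTC (May 18).
Add 4 hours 20 minutes leg 3 → 06:24 UTC.
Add 1 hour 5 minutes layover in Warsaw → 07:29 UTC.
Add 2 hours and 20 minutes leg 4 → 09:49 UTC.
Lord Howe Island is UTC+10:30, so local arrival = 09:49 + 10:30 = 20:19 on May 18.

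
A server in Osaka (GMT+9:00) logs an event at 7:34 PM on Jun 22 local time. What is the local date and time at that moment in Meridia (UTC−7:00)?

3:34 AM on Jun 22

In UTC: 7:34 PM − 9:00 = 10:34 AM on Jun 22.
Meridia is UTC−7:00: 10:34 AM − 7:00 = 3:34 AM on Jun 22.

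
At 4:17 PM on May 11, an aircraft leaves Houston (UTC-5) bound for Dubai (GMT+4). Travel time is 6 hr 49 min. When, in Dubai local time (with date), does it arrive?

Dubai is 9:00 ahead of Houston.
After 6 hours and 49 minutes it is 11:06 PM in Houston.
Shift by the zone difference: 11:06 PM + 9:00 = 8:06 AM on May 12 in Dubai.

8:06 AM on May 12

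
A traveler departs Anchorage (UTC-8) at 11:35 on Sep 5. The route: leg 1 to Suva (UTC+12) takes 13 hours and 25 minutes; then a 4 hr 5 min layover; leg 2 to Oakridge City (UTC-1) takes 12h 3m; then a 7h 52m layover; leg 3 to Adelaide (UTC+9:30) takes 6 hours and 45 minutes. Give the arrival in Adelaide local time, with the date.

01:15 on Sep 8

Convert departure to UTC: 11:35 + 8:00 = 19:35 UTC on Sep 5.
Add 13 hours and 25 minutes leg 1 → 09:00 UTC (Sep 6).
Add 4 hours and 5 minutes layover in Suva → 13:05 UTC.
Add 12 hours and 3 minutes leg 2 → 01:08 UTC (Sep 7).
Add 7 hours and 52 minutes layover in Oakridge City → 09:00 UTC.
Add 6 hours and 45 minutes leg 3 → 15:45 UTC.
Adelaide is UTC+9:30, so local arrival = 15:45 + 9:30 = 01:15 on Sep 8.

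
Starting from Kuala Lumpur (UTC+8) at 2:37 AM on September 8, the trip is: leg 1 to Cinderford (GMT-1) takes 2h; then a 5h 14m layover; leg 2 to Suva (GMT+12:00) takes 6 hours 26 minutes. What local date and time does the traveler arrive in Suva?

Convert departure to UTC: 2:37 AM − 8:00 = 6:37 PM UTC on Sep 7.
Add 2 hours leg 1 → 8:37 PM UTC.
Add 5 hours and 14 minutes layover in Cinderford → 1:51 AM UTC (Sep 8).
Add 6 hours and 26 minutes leg 2 → 8:17 AM UTC.
Suva is UTC+12:00, so local arrival = 8:17 AM + 12:00 = 8:17 PM on Sep 8.

8:17 PM on Sep 8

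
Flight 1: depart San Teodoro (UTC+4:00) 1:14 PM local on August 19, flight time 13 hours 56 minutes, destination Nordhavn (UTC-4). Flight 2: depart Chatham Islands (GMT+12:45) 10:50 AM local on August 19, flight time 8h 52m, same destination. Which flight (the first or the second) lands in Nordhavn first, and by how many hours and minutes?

the second, by 16 hours 13 minutes

Flight 1 in UTC: 1:14 PM − 4:00 = 9:14 AM on Aug 19.
+13 hours and 56 minutes → arrive 11:10 PM UTC on Aug 19.
Flight 2 in UTC: 10:50 AM − 12:45 = 10:05 PM on Aug 18.
+8 hours and 52 minutes → arrive 6:57 AM UTC on Aug 19.
Flight 2 lands earlier by 16 hours 13 minutes.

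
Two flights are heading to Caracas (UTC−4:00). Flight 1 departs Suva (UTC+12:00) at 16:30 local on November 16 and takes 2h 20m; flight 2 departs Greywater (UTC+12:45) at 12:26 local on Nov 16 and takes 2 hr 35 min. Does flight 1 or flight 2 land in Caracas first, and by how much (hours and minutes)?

Flight 1 in UTC: 16:30 − 12:00 = 04:30 on Nov 16.
+2 hours and 20 minutes → arrive 06:50 UTC on Nov 16.
Flight 2 in UTC: 12:26 − 12:45 = 23:41 on Nov 15.
+2 hours 35 minutes → arrive 02:16 UTC on Nov 16.
Flight 2 lands earlier by 4 hours 34 minutes.

the second, by 4 hours 34 minutes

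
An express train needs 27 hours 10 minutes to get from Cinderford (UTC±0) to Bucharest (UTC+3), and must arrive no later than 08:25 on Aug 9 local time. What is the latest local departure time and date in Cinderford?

Target arrival in UTC: 08:25 − 3:00 = 05:25 on Aug 9.
Subtract 27 hours and 10 minutes → departure 02:15 UTC on Aug 8.
Cinderford is UTC+0, so departure is 02:15 on Aug 8.

02:15 on August 8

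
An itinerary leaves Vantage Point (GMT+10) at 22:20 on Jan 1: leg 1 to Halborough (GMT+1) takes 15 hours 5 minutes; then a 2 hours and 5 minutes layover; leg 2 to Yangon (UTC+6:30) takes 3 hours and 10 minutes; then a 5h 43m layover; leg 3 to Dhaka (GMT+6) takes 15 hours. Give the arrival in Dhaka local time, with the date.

Convert departure to UTC: 22:20 − 10:00 = 12:20 UTC on Jan 1.
Add 15 hours and 5 minutes leg 1 → 03:25 UTC (Jan 2).
Add 2 hours 5 minutes layover in Halborough → 05:30 UTC.
Add 3 hours 10 minutes leg 2 → 08:40 UTC.
Add 5 hours 43 minutes layover in Yangon → 14:23 UTC.
Add 15 hours leg 3 → 05:23 UTC (Jan 3).
Dhaka is UTC+6:00, so local arrival = 05:23 + 6:00 = 11:23 on Jan 3.

11:23 on January 3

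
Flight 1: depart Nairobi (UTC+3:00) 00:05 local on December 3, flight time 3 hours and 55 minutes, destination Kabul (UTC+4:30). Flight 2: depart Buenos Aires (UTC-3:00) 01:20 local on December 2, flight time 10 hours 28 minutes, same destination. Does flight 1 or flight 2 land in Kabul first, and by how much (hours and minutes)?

Flight 1 in UTC: 00:05 − 3:00 = 21:05 on Dec 2.
+3 hours 55 minutes → arrive 01:00 UTC on Dec 3.
Flight 2 in UTC: 01:20 + 3:00 = 04:20 on Dec 2.
+10 hours 28 minutes → arrive 14:48 UTC on Dec 2.
Flight 2 lands earlier by 10 hours 12 minutes.

the second, by 10 hours 12 minutes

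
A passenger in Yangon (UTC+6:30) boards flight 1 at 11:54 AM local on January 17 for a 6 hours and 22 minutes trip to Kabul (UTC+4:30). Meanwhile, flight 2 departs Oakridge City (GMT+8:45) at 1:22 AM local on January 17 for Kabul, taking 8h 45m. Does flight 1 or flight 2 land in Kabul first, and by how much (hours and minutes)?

Flight 1 in UTC: 11:54 AM − 6:30 = 5:24 AM on Jan 17.
+6 hours and 22 minutes → arrive 11:46 AM UTC on Jan 17.
Flight 2 in UTC: 1:22 AM − 8:45 = 4:37 PM on Jan 16.
+8 hours and 45 minutes → arrive 1:22 AM UTC on Jan 17.
Flight 2 lands earlier by 10 hours 24 minutes.

the second, by 10 hours 24 minutes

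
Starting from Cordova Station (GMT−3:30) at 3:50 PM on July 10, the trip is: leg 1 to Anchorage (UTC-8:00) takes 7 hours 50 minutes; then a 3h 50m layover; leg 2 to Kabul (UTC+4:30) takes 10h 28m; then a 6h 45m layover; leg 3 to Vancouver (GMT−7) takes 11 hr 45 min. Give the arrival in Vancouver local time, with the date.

Convert departure to UTC: 3:50 PM + 3:30 = 7:20 PM UTC on Jul 10.
Add 7 hours 50 minutes leg 1 → 3:10 AM UTC (Jul 11).
Add 3 hours and 50 minutes layover in Anchorage → 7:00 AM UTC.
Add 10 hours and 28 minutes leg 2 → 5:28 PM UTC.
Add 6 hours 45 minutes layover in Kabul → 12:13 AM UTC (Jul 12).
Add 11 hours and 45 minutes leg 3 → 11:58 AM UTC.
Vancouver is UTC−7:00, so local arrival = 11:58 AM − 7:00 = 4:58 AM on Jul 12.

4:58 AM on Jul 12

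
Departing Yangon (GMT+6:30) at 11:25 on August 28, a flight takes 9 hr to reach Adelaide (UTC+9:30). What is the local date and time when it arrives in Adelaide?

23:25 on Aug 28

Convert departure to UTC: 11:25 − 6:30 = 04:55 UTC on Aug 28.
Add 9 hours travel time → 13:55 UTC.
Adelaide is UTC+9:30, so local arrival = 13:55 + 9:30 = 23:25 on Aug 28.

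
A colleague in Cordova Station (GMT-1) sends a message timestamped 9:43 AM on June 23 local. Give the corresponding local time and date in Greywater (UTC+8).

6:43 PM on June 23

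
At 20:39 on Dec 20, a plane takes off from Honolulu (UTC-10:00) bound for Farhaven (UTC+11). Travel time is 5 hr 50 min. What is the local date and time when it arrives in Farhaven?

Convert departure to UTC: 20:39 + 10:00 = 06:39 UTC on Dec 21.
Add 5 hours and 50 minutes travel time → 12:29 UTC.
Farhaven is UTC+11:00, so local arrival = 12:29 + 11:00 = 23:29 on Dec 21.

23:29 on December 21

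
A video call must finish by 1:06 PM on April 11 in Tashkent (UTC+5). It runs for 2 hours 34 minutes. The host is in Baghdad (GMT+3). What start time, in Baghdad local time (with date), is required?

Target end time in UTC: 1:06 PM − 5:00 = 8:06 AM on Apr 11.
Subtract 2 hours and 34 minutes → start 5:32 AM UTC on Apr 11.
Baghdad is UTC+3:00: 5:32 AM + 3:00 = 8:32 AM on Apr 11.

8:32 AM on April 11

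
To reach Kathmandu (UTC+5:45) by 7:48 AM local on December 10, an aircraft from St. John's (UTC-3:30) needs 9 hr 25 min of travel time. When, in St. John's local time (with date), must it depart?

1:08 PM on Dec 9

Target arrival in UTC: 7:48 AM − 5:45 = 2:03 AM on Dec 10.
Subtract 9 hours and 25 minutes → departure 4:38 PM UTC on Dec 9.
St. John's is UTC−3:30: 4:38 PM − 3:30 = 1:08 PM on Dec 9.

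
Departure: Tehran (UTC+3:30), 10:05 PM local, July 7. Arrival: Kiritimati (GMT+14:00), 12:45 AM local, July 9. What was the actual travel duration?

16 hours 10 minutes

Departure in UTC: 10:05 PM − 3:30 = 6:35 PM on Jul 7.
Arrival in UTC: 12:45 AM − 14:00 = 10:45 AM on Jul 8.
Elapsed = 10:45 AM − 6:35 PM (+1 day) = 16 hours 10 minutes.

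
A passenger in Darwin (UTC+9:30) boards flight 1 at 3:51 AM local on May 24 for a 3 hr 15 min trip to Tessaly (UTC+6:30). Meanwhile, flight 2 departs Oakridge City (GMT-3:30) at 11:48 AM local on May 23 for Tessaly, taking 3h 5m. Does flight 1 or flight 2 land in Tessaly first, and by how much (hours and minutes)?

Flight 1 in UTC: 3:51 AM − 9:30 = 6:21 PM on May 23.
+3 hours 15 minutes → arrive 9:36 PM UTC on May 23.
Flight 2 in UTC: 11:48 AM + 3:30 = 3:18 PM on May 23.
+3 hours and 5 minutes → arrive 6:23 PM UTC on May 23.
Flight 2 lands earlier by 3 hours 13 minutes.

the second, by 3 hours 13 minutes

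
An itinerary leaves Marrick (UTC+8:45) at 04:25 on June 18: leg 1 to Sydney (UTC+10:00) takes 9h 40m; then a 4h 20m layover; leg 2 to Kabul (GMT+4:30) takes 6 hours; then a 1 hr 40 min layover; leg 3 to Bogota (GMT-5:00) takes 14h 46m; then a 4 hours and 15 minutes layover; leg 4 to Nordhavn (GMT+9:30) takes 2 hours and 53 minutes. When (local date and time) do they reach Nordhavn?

Convert departure to UTC: 04:25 − 8:45 = 19:40 UTC on Jun 17.
Add 9 hours 40 minutes leg 1 → 05:20 UTC (Jun 18).
Add 4 hours 20 minutes layover in Sydney → 09:40 UTC.
Add 6 hours leg 2 → 15:40 UTC.
Add 1 hour and 40 minutes layover in Kabul → 17:20 UTC.
Add 14 hours and 46 minutes leg 3 → 08:06 UTC (Jun 19).
Add 4 hours and 15 minutes layover in Bogota → 12:21 UTC.
Add 2 hours 53 minutes leg 4 → 15:14 UTC.
Nordhavn is UTC+9:30, so local arrival = 15:14 + 9:30 = 00:44 on Jun 20.

00:44 on June 20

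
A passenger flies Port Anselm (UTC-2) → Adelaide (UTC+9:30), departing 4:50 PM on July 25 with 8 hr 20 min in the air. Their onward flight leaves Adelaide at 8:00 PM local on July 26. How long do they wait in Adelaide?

Convert departure to UTC: 4:50 PM + 2:00 = 6:50 PM UTC on Jul 25.
Add 8 hours 20 minutes flight time → 3:10 AM UTC (Jul 26).
Adelaide is UTC+9:30, so local arrival = 3:10 AM + 9:30 = 12:40 PM on Jul 26.
Layover = 8:00 PM − 12:40 PM = 7 hours 20 minutes.

7 hours 20 minutes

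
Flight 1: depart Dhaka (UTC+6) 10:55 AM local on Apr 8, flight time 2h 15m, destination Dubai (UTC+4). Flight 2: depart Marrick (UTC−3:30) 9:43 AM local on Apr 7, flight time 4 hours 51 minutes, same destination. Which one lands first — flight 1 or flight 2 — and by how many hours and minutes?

the second, by 13 hours 6 minutes

Flight 1 in UTC: 10:55 AM − 6:00 = 4:55 AM on Apr 8.
+2 hours and 15 minutes → arrive 7:10 AM UTC on Apr 8.
Flight 2 in UTC: 9:43 AM + 3:30 = 1:13 PM on Apr 7.
+4 hours 51 minutes → arrive 6:04 PM UTC on Apr 7.
Flight 2 lands earlier by 13 hours 6 minutes.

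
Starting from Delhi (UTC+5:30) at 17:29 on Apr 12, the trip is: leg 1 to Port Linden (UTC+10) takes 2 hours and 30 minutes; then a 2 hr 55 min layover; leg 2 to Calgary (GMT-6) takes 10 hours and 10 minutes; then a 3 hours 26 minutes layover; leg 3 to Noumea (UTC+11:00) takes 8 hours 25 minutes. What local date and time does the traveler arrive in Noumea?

Convert departure to UTC: 17:29 − 5:30 = 11:59 UTC on Apr 12.
Add 2 hours 30 minutes leg 1 → 14:29 UTC.
Add 2 hours 55 minutes layover in Port Linden → 17:24 UTC.
Add 10 hours and 10 minutes leg 2 → 03:34 UTC (Apr 13).
Add 3 hours 26 minutes layover in Calgary → 07:00 UTC.
Add 8 hours 25 minutes leg 3 → 15:25 UTC.
Noumea is UTC+11:00, so local arrival = 15:25 + 11:00 = 02:25 on Apr 14.

02:25 on Apr 14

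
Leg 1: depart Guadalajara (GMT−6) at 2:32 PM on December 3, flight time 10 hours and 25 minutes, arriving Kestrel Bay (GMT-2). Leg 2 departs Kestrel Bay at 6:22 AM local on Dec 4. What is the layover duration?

Convert departure to UTC: 2:32 PM + 6:00 = 8:32 PM UTC on Dec 3.
Add 10 hours and 25 minutes flight time → 6:57 AM UTC (Dec 4).
Kestrel Bay is UTC−2:00, so local arrival = 6:57 AM − 2:00 = 4:57 AM on Dec 4.
Layover = 6:22 AM − 4:57 AM = 1 hour 25 minutes.

1 hour 25 minutes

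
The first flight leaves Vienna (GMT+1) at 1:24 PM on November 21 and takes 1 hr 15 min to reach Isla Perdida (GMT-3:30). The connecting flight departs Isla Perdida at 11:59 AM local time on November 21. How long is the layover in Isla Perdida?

1 hour 50 minutes

Convert departure to UTC: 1:24 PM − 1:00 = 12:24 PM UTC on Nov 21.
Add 1 hour and 15 minutes flight time → 1:39 PM UTC.
Isla Perdida is UTC−3:30, so local arrival = 1:39 PM − 3:30 = 10:09 AM on Nov 21.
Layover = 11:59 AM − 10:09 AM = 1 hour 50 minutes.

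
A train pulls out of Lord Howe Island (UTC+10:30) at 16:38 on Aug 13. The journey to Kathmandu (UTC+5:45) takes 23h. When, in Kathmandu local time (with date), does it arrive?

Kathmandu is 4:45 behind Lord Howe Island.
After 23 hours it is 15:38 (Aug 14) in Lord Howe Island.
Shift by the zone difference: 15:38 − 4:45 = 10:53 on Aug 14 in Kathmandu.

10:53 on Aug 14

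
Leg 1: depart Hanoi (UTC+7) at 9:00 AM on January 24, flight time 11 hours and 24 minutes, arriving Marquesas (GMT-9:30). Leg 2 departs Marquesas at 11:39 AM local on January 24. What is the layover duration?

7 hours 45 minutes

Convert departure to UTC: 9:00 AM − 7:00 = 2:00 AM UTC on Jan 24.
Add 11 hours 24 minutes flight time → 1:24 PM UTC.
Marquesas is UTC−9:30, so local arrival = 1:24 PM − 9:30 = 3:54 AM on Jan 24.
Layover = 11:39 AM − 3:54 AM = 7 hours 45 minutes.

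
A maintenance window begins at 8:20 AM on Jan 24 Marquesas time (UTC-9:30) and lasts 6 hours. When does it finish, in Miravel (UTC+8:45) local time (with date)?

8:35 AM on Jan 25

Convert start to UTC: 8:20 AM + 9:30 = 5:50 PM UTC on Jan 24.
Add 6 hours duration → 11:50 PM UTC.
Miravel is UTC+8:45, so local end time = 11:50 PM + 8:45 = 8:35 AM on Jan 25.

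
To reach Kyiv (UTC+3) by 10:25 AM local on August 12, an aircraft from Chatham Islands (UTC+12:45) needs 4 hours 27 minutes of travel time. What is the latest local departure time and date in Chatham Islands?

Target arrival in UTC: 10:25 AM − 3:00 = 7:25 AM on Aug 12.
Subtract 4 hours 27 minutes → departure 2:58 AM UTC on Aug 12.
Chatham Islands is UTC+12:45: 2:58 AM + 12:45 = 3:43 PM on Aug 12.

3:43 PM on August 12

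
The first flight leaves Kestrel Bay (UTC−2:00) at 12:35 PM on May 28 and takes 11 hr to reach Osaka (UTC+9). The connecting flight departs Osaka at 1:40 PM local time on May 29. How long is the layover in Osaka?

3 hours 5 minutes

Convert departure to UTC: 12:35 PM + 2:00 = 2:35 PM UTC on May 28.
Add 11 hours flight time → 1:35 AM UTC (May 29).
Osaka is UTC+9:00, so local arrival = 1:35 AM + 9:00 = 10:35 AM on May 29.
Layover = 1:40 PM − 10:35 AM = 3 hours 5 minutes.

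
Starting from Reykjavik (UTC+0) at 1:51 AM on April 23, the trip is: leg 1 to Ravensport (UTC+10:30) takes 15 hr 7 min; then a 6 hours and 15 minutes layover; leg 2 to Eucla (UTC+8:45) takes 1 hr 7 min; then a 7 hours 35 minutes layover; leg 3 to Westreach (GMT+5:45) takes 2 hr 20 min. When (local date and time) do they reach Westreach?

4:00 PM on Apr 24

Reykjavik is at UTC+0, so departure is already 1:51 AM UTC on Apr 23.
Add 15 hours and 7 minutes leg 1 → 4:58 PM UTC.
Add 6 hours and 15 minutes layover in Ravensport → 11:13 PM UTC.
Add 1 hour 7 minutes leg 2 → 12:20 AM UTC (Apr 24).
Add 7 hours and 35 minutes layover in Eucla → 7:55 AM UTC.
Add 2 hours 20 minutes leg 3 → 10:15 AM UTC.
Westreach is UTC+5:45, so local arrival = 10:15 AM + 5:45 = 4:00 PM on Apr 24.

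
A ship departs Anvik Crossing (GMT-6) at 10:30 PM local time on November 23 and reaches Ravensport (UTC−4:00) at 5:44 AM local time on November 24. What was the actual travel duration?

5 hours 14 minutes

Departure in UTC: 10:30 PM + 6:00 = 4:30 AM on Nov 24.
Arrival in UTC: 5:44 AM + 4:00 = 9:44 AM on Nov 24.
Elapsed = 9:44 AM − 4:30 AM = 5 hours 14 minutes.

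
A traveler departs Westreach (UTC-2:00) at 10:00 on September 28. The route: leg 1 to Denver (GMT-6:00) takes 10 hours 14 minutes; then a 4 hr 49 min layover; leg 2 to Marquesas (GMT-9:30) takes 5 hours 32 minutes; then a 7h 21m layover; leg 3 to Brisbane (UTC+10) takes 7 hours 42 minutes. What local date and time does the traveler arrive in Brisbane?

09:38 on September 30

Convert departure to UTC: 10:00 + 2:00 = 12:00 UTC on Sep 28.
Add 10 hours and 14 minutes leg 1 → 22:14 UTC.
Add 4 hours 49 minutes layover in Denver → 03:03 UTC (Sep 29).
Add 5 hours 32 minutes leg 2 → 08:35 UTC.
Add 7 hours and 21 minutes layover in Marquesas → 15:56 UTC.
Add 7 hours and 42 minutes leg 3 → 23:38 UTC.
Brisbane is UTC+10:00, so local arrival = 23:38 + 10:00 = 09:38 on Sep 30.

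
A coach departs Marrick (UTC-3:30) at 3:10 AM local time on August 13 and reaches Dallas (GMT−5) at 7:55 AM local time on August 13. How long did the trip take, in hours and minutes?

6 hours 15 minutes

Dallas is 1:30 behind Marrick.
Clock-face elapsed time (ignoring zones) is 4 hours 45 minutes.
Actual elapsed = 4 hours 45 minutes + 1:30 = 6 hours 15 minutes.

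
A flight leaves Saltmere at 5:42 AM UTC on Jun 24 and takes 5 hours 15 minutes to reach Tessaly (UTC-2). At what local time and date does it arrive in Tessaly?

8:57 AM on Jun 24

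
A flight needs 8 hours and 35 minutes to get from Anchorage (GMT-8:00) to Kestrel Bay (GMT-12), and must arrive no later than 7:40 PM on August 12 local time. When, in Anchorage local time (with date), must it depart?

Target arrival in UTC: 7:40 PM + 12:00 = 7:40 AM on Aug 13.
Subtract 8 hours 35 minutes → departure 11:05 PM UTC on Aug 12.
Anchorage is UTC−8:00: 11:05 PM − 8:00 = 3:05 PM on Aug 12.

3:05 PM on August 12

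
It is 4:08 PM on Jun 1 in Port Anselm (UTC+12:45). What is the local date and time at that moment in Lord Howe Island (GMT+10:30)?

Lord Howe Island is 2:15 behind Port Anselm.
Shift by the zone difference: 4:08 PM − 2:15 = 1:53 PM on Jun 1 in Lord Howe Island.

1:53 PM on Jun 1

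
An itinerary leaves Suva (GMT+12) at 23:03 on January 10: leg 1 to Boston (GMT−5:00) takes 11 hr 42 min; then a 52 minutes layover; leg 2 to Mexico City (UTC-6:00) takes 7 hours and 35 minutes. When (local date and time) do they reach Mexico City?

01:12 on Jan 11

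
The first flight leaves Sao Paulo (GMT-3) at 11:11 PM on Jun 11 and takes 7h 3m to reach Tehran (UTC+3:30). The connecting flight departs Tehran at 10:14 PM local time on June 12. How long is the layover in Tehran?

Convert departure to UTC: 11:11 PM + 3:00 = 2:11 AM UTC on Jun 12.
Add 7 hours and 3 minutes flight time → 9:14 AM UTC.
Tehran is UTC+3:30, so local arrival = 9:14 AM + 3:30 = 12:44 PM on Jun 12.
Layover = 10:14 PM − 12:44 PM = 9 hours 30 minutes.

9 hours 30 minutes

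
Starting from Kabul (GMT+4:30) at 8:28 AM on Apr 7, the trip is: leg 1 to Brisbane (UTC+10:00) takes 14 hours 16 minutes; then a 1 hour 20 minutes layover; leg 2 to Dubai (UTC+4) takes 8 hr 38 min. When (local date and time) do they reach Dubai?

Convert departure to UTC: 8:28 AM − 4:30 = 3:58 AM UTC on Apr 7.
Add 14 hours and 16 minutes leg 1 → 6:14 PM UTC.
Add 1 hour 20 minutes layover in Brisbane → 7:34 PM UTC.
Add 8 hours 38 minutes leg 2 → 4:12 AM UTC (Apr 8).
Dubai is UTC+4:00, so local arrival = 4:12 AM + 4:00 = 8:12 AM on Apr 8.

8:12 AM on April 8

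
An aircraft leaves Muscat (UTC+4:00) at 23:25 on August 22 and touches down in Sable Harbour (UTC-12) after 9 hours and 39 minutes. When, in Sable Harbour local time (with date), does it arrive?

17:04 on August 22

Convert departure to UTC: 23:25 − 4:00 = 19:25 UTC on Aug 22.
Add 9 hours 39 minutes travel time → 05:04 UTC (Aug 23).
Sable Harbour is UTC−12:00, so local arrival = 05:04 − 12:00 = 17:04 on Aug 22.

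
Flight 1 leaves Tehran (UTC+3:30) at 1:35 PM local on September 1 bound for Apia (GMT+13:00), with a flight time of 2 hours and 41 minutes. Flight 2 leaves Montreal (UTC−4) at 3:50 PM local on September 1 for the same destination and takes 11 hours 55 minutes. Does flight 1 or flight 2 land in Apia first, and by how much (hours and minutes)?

Flight 1 in UTC: 1:35 PM − 3:30 = 10:05 AM on Sep 1.
+2 hours and 41 minutes → arrive 12:46 PM UTC on Sep 1.
Flight 2 in UTC: 3:50 PM + 4:00 = 7:50 PM on Sep 1.
+11 hours 55 minutes → arrive 7:45 AM UTC on Sep 2.
Flight 1 lands earlier by 18 hours 59 minutes.

the first, by 18 hours 59 minutes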